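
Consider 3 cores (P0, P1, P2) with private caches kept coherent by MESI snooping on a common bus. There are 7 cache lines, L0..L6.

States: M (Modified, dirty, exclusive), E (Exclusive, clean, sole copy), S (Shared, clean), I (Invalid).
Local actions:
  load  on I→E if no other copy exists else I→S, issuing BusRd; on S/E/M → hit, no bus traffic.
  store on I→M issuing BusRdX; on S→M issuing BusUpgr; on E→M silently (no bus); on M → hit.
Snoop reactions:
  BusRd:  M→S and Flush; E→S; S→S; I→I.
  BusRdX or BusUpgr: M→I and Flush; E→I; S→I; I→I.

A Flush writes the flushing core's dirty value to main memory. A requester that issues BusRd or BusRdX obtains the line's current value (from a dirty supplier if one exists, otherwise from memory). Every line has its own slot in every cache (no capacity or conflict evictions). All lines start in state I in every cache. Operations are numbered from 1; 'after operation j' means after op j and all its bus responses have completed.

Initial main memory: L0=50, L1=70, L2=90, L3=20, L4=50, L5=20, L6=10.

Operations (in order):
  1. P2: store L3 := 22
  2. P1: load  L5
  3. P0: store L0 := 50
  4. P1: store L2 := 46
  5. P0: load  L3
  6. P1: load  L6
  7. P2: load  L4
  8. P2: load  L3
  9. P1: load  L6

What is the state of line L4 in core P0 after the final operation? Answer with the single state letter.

  op1 P2: store L3 := 22 → I/I/M on L3; bus BusRdX; mem=20
  op2 P1: load  L5 → I/E/I on L5; bus BusRd; mem=20
  op3 P0: store L0 := 50 → M/I/I on L0; bus BusRdX; mem=50
  op4 P1: store L2 := 46 → I/M/I on L2; bus BusRdX; mem=90
  op5 P0: load  L3 → S/I/S on L3; bus BusRd Flush; mem=22
  op6 P1: load  L6 → I/E/I on L6; bus BusRd; mem=10
  op7 P2: load  L4 → I/I/E on L4; bus BusRd; mem=50
  op8 P2: load  L3 → S/I/S on L3; bus (none); mem=22
  op9 P1: load  L6 → I/E/I on L6; bus (none); mem=10

state = I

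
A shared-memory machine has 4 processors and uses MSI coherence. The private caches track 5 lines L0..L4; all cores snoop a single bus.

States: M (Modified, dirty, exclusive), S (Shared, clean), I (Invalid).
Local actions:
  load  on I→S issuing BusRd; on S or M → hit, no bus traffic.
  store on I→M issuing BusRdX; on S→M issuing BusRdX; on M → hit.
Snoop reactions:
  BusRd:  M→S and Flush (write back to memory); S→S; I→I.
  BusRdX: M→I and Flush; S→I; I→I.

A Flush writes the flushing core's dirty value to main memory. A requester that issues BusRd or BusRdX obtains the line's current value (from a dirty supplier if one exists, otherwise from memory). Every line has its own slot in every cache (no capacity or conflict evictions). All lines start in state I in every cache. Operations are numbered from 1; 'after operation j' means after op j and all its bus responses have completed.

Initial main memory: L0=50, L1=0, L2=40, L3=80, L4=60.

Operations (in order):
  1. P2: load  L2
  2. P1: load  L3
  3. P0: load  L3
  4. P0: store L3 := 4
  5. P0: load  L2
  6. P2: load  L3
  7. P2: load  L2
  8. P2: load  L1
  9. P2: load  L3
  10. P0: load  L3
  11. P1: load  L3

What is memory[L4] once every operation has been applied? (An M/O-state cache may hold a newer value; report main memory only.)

memory[L4] = 60

1. P2: load  L2  bus=[BusRd]  L2: P0=I P1=I P2=S P3=I  mem[L2]=40
2. P1: load  L3  bus=[BusRd]  L3: P0=I P1=S P2=I P3=I  mem[L3]=80
3. P0: load  L3  bus=[BusRd]  L3: P0=S P1=S P2=I P3=I  mem[L3]=80
4. P0: store L3 := 4  bus=[BusRdX]  L3: P0=M P1=I P2=I P3=I  mem[L3]=80
5. P0: load  L2  bus=[BusRd]  L2: P0=S P1=I P2=S P3=I  mem[L2]=40
6. P2: load  L3  bus=[BusRd,Flush]  L3: P0=S P1=I P2=S P3=I  mem[L3]=4
7. P2: load  L2  bus=[-]  L2: P0=S P1=I P2=S P3=I  mem[L2]=40
8. P2: load  L1  bus=[BusRd]  L1: P0=I P1=I P2=S P3=I  mem[L1]=0
9. P2: load  L3  bus=[-]  L3: P0=S P1=I P2=S P3=I  mem[L3]=4
10. P0: load  L3  bus=[-]  L3: P0=S P1=I P2=S P3=I  mem[L3]=4
11. P1: load  L3  bus=[BusRd]  L3: P0=S P1=S P2=S P3=I  mem[L3]=4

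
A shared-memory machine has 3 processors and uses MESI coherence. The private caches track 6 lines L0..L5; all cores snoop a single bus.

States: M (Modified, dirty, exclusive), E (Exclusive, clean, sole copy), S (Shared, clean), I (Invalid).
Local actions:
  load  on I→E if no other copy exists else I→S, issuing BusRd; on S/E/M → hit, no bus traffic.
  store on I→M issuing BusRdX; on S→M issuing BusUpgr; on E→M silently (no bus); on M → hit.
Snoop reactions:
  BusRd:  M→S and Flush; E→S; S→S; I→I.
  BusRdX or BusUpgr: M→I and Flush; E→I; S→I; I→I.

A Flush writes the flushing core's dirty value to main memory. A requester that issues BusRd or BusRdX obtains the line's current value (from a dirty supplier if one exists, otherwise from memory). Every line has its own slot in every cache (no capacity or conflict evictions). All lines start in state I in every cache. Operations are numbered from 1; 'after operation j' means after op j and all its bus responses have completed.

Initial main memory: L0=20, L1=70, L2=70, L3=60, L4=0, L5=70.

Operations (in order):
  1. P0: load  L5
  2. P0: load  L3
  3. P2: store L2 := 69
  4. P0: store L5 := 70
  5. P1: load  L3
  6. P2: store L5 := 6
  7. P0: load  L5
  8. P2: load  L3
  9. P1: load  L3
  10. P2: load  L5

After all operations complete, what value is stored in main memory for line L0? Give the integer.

step 1: P0: load  L5  ⟶  EII  (L5)  txn=BusRd  M[L5]=70
step 2: P0: load  L3  ⟶  EII  (L3)  txn=BusRd  M[L3]=60
step 3: P2: store L2 := 69  ⟶  IIM  (L2)  txn=BusRdX  M[L2]=70
step 4: P0: store L5 := 70  ⟶  MII  (L5)  txn=∅  M[L5]=70
step 5: P1: load  L3  ⟶  SSI  (L3)  txn=BusRd  M[L3]=60
step 6: P2: store L5 := 6  ⟶  IIM  (L5)  txn=BusRdX+Flush  M[L5]=70
step 7: P0: load  L5  ⟶  SIS  (L5)  txn=BusRd+Flush  M[L5]=6
step 8: P2: load  L3  ⟶  SSS  (L3)  txn=BusRd  M[L3]=60
step 9: P1: load  L3  ⟶  SSS  (L3)  txn=∅  M[L3]=60
step 10: P2: load  L5  ⟶  SIS  (L5)  txn=∅  M[L5]=6

memory[L0] = 20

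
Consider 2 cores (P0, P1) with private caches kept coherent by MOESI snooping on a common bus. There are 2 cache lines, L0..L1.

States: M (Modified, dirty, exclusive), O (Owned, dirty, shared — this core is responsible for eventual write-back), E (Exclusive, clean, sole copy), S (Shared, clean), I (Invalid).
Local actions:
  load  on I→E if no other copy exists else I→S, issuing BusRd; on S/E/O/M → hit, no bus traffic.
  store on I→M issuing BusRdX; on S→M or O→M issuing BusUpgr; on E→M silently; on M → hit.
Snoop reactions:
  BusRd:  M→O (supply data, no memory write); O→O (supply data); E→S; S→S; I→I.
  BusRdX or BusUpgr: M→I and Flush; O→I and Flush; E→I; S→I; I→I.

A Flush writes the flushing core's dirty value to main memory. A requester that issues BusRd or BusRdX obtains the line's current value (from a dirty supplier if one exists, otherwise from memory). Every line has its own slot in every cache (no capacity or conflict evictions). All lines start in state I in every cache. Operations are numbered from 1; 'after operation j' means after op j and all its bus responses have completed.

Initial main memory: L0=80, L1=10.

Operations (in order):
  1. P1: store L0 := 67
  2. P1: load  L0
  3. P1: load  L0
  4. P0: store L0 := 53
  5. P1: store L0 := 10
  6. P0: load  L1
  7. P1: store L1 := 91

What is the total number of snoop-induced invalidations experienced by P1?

invalidations = 1

1. P1: store L0 := 67  bus=[BusRdX]  L0: P0=I P1=M  mem[L0]=80
2. P1: load  L0  bus=[-]  L0: P0=I P1=M  mem[L0]=80
3. P1: load  L0  bus=[-]  L0: P0=I P1=M  mem[L0]=80
4. P0: store L0 := 53  bus=[BusRdX,Flush]  L0: P0=M P1=I  mem[L0]=67
5. P1: store L0 := 10  bus=[BusRdX,Flush]  L0: P0=I P1=M  mem[L0]=53
6. P0: load  L1  bus=[BusRd]  L1: P0=E P1=I  mem[L1]=10
7. P1: store L1 := 91  bus=[BusRdX]  L1: P0=I P1=M  mem[L1]=10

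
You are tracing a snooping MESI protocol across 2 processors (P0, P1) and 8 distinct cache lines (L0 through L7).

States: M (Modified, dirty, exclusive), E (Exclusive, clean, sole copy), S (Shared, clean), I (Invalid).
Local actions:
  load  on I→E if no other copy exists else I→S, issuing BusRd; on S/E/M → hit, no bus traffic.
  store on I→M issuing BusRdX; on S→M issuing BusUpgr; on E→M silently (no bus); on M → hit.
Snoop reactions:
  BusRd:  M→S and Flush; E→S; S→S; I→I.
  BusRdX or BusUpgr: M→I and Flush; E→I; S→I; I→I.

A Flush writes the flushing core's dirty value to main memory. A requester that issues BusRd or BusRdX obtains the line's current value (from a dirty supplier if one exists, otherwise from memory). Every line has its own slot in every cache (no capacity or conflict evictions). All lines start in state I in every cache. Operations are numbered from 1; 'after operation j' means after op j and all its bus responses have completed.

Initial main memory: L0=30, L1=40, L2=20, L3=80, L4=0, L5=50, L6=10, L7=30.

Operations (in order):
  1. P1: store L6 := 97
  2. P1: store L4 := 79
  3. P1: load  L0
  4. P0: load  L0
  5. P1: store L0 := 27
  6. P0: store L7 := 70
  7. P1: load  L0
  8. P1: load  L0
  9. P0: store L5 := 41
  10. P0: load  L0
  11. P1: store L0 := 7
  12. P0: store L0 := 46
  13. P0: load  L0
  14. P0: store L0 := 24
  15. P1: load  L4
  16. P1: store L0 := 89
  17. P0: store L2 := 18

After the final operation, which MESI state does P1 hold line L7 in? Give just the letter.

1. P1: store L6 := 97  bus=[BusRdX]  L6: P0=I P1=M  mem[L6]=10
2. P1: store L4 := 79  bus=[BusRdX]  L4: P0=I P1=M  mem[L4]=0
3. P1: load  L0  bus=[BusRd]  L0: P0=I P1=E  mem[L0]=30
4. P0: load  L0  bus=[BusRd]  L0: P0=S P1=S  mem[L0]=30
5. P1: store L0 := 27  bus=[BusUpgr]  L0: P0=I P1=M  mem[L0]=30
6. P0: store L7 := 70  bus=[BusRdX]  L7: P0=M P1=I  mem[L7]=30
7. P1: load  L0  bus=[-]  L0: P0=I P1=M  mem[L0]=30
8. P1: load  L0  bus=[-]  L0: P0=I P1=M  mem[L0]=30
9. P0: store L5 := 41  bus=[BusRdX]  L5: P0=M P1=I  mem[L5]=50
10. P0: load  L0  bus=[BusRd,Flush]  L0: P0=S P1=S  mem[L0]=27
11. P1: store L0 := 7  bus=[BusUpgr]  L0: P0=I P1=M  mem[L0]=27
12. P0: store L0 := 46  bus=[BusRdX,Flush]  L0: P0=M P1=I  mem[L0]=7
13. P0: load  L0  bus=[-]  L0: P0=M P1=I  mem[L0]=7
14. P0: store L0 := 24  bus=[-]  L0: P0=M P1=I  mem[L0]=7
15. P1: load  L4  bus=[-]  L4: P0=I P1=M  mem[L4]=0
16. P1: store L0 := 89  bus=[BusRdX,Flush]  L0: P0=I P1=M  mem[L0]=24
17. P0: store L2 := 18  bus=[BusRdX]  L2: P0=M P1=I  mem[L2]=20

state = I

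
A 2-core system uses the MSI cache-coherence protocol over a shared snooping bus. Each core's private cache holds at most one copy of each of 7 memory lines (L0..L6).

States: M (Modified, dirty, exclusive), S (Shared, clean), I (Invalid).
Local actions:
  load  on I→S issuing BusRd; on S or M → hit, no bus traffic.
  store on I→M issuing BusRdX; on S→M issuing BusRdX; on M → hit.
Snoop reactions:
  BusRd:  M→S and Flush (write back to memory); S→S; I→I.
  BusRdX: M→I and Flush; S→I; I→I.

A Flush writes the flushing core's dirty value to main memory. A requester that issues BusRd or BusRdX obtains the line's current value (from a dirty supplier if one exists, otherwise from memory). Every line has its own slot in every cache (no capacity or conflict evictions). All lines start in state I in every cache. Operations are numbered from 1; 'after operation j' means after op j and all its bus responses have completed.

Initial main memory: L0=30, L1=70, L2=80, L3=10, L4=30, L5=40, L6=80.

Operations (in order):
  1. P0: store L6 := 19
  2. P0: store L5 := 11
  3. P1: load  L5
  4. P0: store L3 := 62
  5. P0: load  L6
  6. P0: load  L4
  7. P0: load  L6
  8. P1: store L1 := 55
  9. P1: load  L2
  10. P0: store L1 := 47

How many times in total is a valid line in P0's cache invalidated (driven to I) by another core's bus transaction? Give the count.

invalidations = 0

  op1 P0: store L6 := 19 → M/I on L6; bus BusRdX; mem=80
  op2 P0: store L5 := 11 → M/I on L5; bus BusRdX; mem=40
  op3 P1: load  L5 → S/S on L5; bus BusRd Flush; mem=11
  op4 P0: store L3 := 62 → M/I on L3; bus BusRdX; mem=10
  op5 P0: load  L6 → M/I on L6; bus (none); mem=80
  op6 P0: load  L4 → S/I on L4; bus BusRd; mem=30
  op7 P0: load  L6 → M/I on L6; bus (none); mem=80
  op8 P1: store L1 := 55 → I/M on L1; bus BusRdX; mem=70
  op9 P1: load  L2 → I/S on L2; bus BusRd; mem=80
  op10 P0: store L1 := 47 → M/I on L1; bus BusRdX Flush; mem=55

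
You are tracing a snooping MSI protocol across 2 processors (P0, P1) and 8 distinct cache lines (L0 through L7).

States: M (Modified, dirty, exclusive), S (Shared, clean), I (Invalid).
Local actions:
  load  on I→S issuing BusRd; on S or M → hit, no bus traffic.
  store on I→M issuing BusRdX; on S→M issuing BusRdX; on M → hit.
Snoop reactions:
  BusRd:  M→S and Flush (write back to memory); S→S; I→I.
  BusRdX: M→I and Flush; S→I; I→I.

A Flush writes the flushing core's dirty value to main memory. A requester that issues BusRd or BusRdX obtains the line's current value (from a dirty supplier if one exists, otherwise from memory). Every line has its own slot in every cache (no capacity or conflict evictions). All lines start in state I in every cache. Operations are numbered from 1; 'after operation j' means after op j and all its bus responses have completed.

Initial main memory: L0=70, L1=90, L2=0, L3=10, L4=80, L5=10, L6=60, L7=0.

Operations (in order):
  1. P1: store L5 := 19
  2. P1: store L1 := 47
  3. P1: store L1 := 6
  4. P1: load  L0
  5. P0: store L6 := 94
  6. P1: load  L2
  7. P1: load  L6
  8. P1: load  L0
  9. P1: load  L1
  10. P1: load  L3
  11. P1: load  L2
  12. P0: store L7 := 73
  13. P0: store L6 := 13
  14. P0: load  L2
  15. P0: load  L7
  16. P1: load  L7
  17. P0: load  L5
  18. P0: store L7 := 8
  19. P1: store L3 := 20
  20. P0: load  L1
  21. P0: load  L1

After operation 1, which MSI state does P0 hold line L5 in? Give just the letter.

step 1: P1: store L5 := 19  ⟶  IM  (L5)  txn=BusRdX  M[L5]=10
step 2: P1: store L1 := 47  ⟶  IM  (L1)  txn=BusRdX  M[L1]=90
step 3: P1: store L1 := 6  ⟶  IM  (L1)  txn=∅  M[L1]=90
step 4: P1: load  L0  ⟶  IS  (L0)  txn=BusRd  M[L0]=70
step 5: P0: store L6 := 94  ⟶  MI  (L6)  txn=BusRdX  M[L6]=60
step 6: P1: load  L2  ⟶  IS  (L2)  txn=BusRd  M[L2]=0
step 7: P1: load  L6  ⟶  SS  (L6)  txn=BusRd+Flush  M[L6]=94
step 8: P1: load  L0  ⟶  IS  (L0)  txn=∅  M[L0]=70
step 9: P1: load  L1  ⟶  IM  (L1)  txn=∅  M[L1]=90
step 10: P1: load  L3  ⟶  IS  (L3)  txn=BusRd  M[L3]=10
step 11: P1: load  L2  ⟶  IS  (L2)  txn=∅  M[L2]=0
step 12: P0: store L7 := 73  ⟶  MI  (L7)  txn=BusRdX  M[L7]=0
step 13: P0: store L6 := 13  ⟶  MI  (L6)  txn=BusRdX  M[L6]=94
step 14: P0: load  L2  ⟶  SS  (L2)  txn=BusRd  M[L2]=0
step 15: P0: load  L7  ⟶  MI  (L7)  txn=∅  M[L7]=0
step 16: P1: load  L7  ⟶  SS  (L7)  txn=BusRd+Flush  M[L7]=73
step 17: P0: load  L5  ⟶  SS  (L5)  txn=BusRd+Flush  M[L5]=19
step 18: P0: store L7 := 8  ⟶  MI  (L7)  txn=BusRdX  M[L7]=73
step 19: P1: store L3 := 20  ⟶  IM  (L3)  txn=BusRdX  M[L3]=10
step 20: P0: load  L1  ⟶  SS  (L1)  txn=BusRd+Flush  M[L1]=6
step 21: P0: load  L1  ⟶  SS  (L1)  txn=∅  M[L1]=6

state = I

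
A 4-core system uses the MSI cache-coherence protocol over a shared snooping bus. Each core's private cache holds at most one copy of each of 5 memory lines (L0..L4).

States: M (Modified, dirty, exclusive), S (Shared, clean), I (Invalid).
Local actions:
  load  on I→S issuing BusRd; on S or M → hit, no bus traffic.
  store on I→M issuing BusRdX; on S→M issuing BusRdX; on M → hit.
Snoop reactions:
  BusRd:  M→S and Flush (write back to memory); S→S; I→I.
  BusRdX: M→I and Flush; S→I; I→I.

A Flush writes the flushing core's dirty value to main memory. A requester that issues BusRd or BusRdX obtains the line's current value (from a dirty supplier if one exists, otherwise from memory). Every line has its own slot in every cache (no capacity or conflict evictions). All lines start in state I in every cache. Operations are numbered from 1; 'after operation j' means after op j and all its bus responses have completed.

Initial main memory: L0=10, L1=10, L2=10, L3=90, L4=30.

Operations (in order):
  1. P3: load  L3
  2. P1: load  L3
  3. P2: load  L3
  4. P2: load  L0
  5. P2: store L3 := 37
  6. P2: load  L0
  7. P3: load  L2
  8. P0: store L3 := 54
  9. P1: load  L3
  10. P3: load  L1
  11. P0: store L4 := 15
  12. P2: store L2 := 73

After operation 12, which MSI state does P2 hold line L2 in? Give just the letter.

  op1 P3: load  L3 → I/I/I/S on L3; bus BusRd; mem=90
  op2 P1: load  L3 → I/S/I/S on L3; bus BusRd; mem=90
  op3 P2: load  L3 → I/S/S/S on L3; bus BusRd; mem=90
  op4 P2: load  L0 → I/I/S/I on L0; bus BusRd; mem=10
  op5 P2: store L3 := 37 → I/I/M/I on L3; bus BusRdX; mem=90
  op6 P2: load  L0 → I/I/S/I on L0; bus (none); mem=10
  op7 P3: load  L2 → I/I/I/S on L2; bus BusRd; mem=10
  op8 P0: store L3 := 54 → M/I/I/I on L3; bus BusRdX Flush; mem=37
  op9 P1: load  L3 → S/S/I/I on L3; bus BusRd Flush; mem=54
  op10 P3: load  L1 → I/I/I/S on L1; bus BusRd; mem=10
  op11 P0: store L4 := 15 → M/I/I/I on L4; bus BusRdX; mem=30
  op12 P2: store L2 := 73 → I/I/M/I on L2; bus BusRdX; mem=10

state = M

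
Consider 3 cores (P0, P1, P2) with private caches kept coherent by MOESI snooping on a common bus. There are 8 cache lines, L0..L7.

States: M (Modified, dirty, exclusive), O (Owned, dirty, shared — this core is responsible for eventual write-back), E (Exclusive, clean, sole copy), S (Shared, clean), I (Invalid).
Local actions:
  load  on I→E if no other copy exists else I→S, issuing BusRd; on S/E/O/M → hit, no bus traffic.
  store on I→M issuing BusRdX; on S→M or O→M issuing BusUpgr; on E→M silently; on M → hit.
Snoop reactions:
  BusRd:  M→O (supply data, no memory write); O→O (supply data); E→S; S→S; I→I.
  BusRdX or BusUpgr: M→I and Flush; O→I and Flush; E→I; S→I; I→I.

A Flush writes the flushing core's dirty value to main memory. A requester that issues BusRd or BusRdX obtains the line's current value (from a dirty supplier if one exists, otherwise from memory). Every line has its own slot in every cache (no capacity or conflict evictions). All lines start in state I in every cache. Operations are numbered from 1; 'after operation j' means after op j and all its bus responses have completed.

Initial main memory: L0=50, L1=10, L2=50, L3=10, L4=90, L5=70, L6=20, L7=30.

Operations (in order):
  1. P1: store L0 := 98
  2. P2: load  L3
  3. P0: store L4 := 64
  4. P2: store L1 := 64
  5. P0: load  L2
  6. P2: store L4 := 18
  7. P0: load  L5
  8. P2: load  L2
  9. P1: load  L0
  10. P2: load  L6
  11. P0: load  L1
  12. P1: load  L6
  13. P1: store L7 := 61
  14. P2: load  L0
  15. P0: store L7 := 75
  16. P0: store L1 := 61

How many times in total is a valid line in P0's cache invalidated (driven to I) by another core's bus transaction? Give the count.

invalidations = 1

step 1: P1: store L0 := 98  ⟶  IMI  (L0)  txn=BusRdX  M[L0]=50
step 2: P2: load  L3  ⟶  IIE  (L3)  txn=BusRd  M[L3]=10
step 3: P0: store L4 := 64  ⟶  MII  (L4)  txn=BusRdX  M[L4]=90
step 4: P2: store L1 := 64  ⟶  IIM  (L1)  txn=BusRdX  M[L1]=10
step 5: P0: load  L2  ⟶  EII  (L2)  txn=BusRd  M[L2]=50
step 6: P2: store L4 := 18  ⟶  IIM  (L4)  txn=BusRdX+Flush  M[L4]=64
step 7: P0: load  L5  ⟶  EII  (L5)  txn=BusRd  M[L5]=70
step 8: P2: load  L2  ⟶  SIS  (L2)  txn=BusRd  M[L2]=50
step 9: P1: load  L0  ⟶  IMI  (L0)  txn=∅  M[L0]=50
step 10: P2: load  L6  ⟶  IIE  (L6)  txn=BusRd  M[L6]=20
step 11: P0: load  L1  ⟶  SIO  (L1)  txn=BusRd  M[L1]=10
step 12: P1: load  L6  ⟶  ISS  (L6)  txn=BusRd  M[L6]=20
step 13: P1: store L7 := 61  ⟶  IMI  (L7)  txn=BusRdX  M[L7]=30
step 14: P2: load  L0  ⟶  IOS  (L0)  txn=BusRd  M[L0]=50
step 15: P0: store L7 := 75  ⟶  MII  (L7)  txn=BusRdX+Flush  M[L7]=61
step 16: P0: store L1 := 61  ⟶  MII  (L1)  txn=BusUpgr+Flush  M[L1]=64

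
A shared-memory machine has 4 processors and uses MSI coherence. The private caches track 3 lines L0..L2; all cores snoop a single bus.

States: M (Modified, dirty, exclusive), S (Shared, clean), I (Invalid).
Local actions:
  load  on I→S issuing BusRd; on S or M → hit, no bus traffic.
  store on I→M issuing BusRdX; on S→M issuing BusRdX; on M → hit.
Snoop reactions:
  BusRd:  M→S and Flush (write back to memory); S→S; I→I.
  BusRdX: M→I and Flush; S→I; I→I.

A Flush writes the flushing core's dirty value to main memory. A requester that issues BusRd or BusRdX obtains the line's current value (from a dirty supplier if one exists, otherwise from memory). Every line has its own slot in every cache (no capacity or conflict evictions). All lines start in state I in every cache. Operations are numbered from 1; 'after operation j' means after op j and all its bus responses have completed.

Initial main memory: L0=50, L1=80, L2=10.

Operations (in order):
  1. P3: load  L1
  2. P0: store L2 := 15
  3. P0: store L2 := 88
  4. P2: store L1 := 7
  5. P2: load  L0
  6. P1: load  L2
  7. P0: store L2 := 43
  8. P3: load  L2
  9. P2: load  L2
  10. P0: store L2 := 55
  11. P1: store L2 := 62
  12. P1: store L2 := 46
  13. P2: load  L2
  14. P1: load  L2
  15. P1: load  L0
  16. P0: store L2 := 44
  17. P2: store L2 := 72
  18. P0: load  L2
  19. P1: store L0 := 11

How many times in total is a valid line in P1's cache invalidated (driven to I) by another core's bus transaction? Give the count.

  op1 P3: load  L1 → I/I/I/S on L1; bus BusRd; mem=80
  op2 P0: store L2 := 15 → M/I/I/I on L2; bus BusRdX; mem=10
  op3 P0: store L2 := 88 → M/I/I/I on L2; bus (none); mem=10
  op4 P2: store L1 := 7 → I/I/M/I on L1; bus BusRdX; mem=80
  op5 P2: load  L0 → I/I/S/I on L0; bus BusRd; mem=50
  op6 P1: load  L2 → S/S/I/I on L2; bus BusRd Flush; mem=88
  op7 P0: store L2 := 43 → M/I/I/I on L2; bus BusRdX; mem=88
  op8 P3: load  L2 → S/I/I/S on L2; bus BusRd Flush; mem=43
  op9 P2: load  L2 → S/I/S/S on L2; bus BusRd; mem=43
  op10 P0: store L2 := 55 → M/I/I/I on L2; bus BusRdX; mem=43
  op11 P1: store L2 := 62 → I/M/I/I on L2; bus BusRdX Flush; mem=55
  op12 P1: store L2 := 46 → I/M/I/I on L2; bus (none); mem=55
  op13 P2: load  L2 → I/S/S/I on L2; bus BusRd Flush; mem=46
  op14 P1: load  L2 → I/S/S/I on L2; bus (none); mem=46
  op15 P1: load  L0 → I/S/S/I on L0; bus BusRd; mem=50
  op16 P0: store L2 := 44 → M/I/I/I on L2; bus BusRdX; mem=46
  op17 P2: store L2 := 72 → I/I/M/I on L2; bus BusRdX Flush; mem=44
  op18 P0: load  L2 → S/I/S/I on L2; bus BusRd Flush; mem=72
  op19 P1: store L0 := 11 → I/M/I/I on L0; bus BusRdX; mem=50

invalidations = 2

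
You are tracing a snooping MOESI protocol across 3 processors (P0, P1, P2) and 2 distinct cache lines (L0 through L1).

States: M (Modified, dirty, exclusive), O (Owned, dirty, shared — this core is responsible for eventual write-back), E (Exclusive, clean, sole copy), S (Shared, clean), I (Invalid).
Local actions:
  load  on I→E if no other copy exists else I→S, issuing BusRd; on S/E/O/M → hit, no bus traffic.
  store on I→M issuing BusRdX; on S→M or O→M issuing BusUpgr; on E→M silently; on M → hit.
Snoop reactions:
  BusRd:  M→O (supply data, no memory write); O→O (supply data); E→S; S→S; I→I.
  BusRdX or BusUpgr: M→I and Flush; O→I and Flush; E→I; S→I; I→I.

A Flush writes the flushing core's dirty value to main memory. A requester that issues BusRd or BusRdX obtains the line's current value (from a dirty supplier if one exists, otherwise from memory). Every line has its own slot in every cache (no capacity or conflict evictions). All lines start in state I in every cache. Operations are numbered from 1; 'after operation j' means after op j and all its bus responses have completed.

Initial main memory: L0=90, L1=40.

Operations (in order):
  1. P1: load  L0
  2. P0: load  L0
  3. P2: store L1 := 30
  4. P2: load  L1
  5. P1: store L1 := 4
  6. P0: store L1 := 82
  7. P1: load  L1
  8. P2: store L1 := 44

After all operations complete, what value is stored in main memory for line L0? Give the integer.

memory[L0] = 90

  op1 P1: load  L0 → I/E/I on L0; bus BusRd; mem=90
  op2 P0: load  L0 → S/S/I on L0; bus BusRd; mem=90
  op3 P2: store L1 := 30 → I/I/M on L1; bus BusRdX; mem=40
  op4 P2: load  L1 → I/I/M on L1; bus (none); mem=40
  op5 P1: store L1 := 4 → I/M/I on L1; bus BusRdX Flush; mem=30
  op6 P0: store L1 := 82 → M/I/I on L1; bus BusRdX Flush; mem=4
  op7 P1: load  L1 → O/S/I on L1; bus BusRd; mem=4
  op8 P2: store L1 := 44 → I/I/M on L1; bus BusRdX Flush; mem=82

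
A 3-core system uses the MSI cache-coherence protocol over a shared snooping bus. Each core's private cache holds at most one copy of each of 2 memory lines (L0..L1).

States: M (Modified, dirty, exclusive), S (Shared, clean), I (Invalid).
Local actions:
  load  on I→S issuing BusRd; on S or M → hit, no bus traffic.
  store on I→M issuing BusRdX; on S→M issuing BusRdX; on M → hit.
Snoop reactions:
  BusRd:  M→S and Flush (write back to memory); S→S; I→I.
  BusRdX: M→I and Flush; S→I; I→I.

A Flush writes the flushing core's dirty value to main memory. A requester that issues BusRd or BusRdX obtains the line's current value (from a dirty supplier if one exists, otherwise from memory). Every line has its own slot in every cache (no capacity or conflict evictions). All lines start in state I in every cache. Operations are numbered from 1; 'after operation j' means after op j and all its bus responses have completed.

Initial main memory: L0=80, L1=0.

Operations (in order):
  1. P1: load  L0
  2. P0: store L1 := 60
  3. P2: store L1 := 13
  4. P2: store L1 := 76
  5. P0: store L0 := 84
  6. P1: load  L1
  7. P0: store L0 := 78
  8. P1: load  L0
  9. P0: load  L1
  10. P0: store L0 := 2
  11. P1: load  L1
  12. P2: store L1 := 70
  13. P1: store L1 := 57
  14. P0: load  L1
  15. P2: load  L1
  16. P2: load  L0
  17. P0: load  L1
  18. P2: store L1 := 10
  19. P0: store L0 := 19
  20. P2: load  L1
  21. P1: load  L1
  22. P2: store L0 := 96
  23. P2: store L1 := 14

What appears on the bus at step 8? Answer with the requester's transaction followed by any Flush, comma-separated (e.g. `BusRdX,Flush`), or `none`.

bus = BusRd,Flush

step 1: P1: load  L0  ⟶  ISI  (L0)  txn=BusRd  M[L0]=80
step 2: P0: store L1 := 60  ⟶  MII  (L1)  txn=BusRdX  M[L1]=0
step 3: P2: store L1 := 13  ⟶  IIM  (L1)  txn=BusRdX+Flush  M[L1]=60
step 4: P2: store L1 := 76  ⟶  IIM  (L1)  txn=∅  M[L1]=60
step 5: P0: store L0 := 84  ⟶  MII  (L0)  txn=BusRdX  M[L0]=80
step 6: P1: load  L1  ⟶  ISS  (L1)  txn=BusRd+Flush  M[L1]=76
step 7: P0: store L0 := 78  ⟶  MII  (L0)  txn=∅  M[L0]=80
step 8: P1: load  L0  ⟶  SSI  (L0)  txn=BusRd+Flush  M[L0]=78
step 9: P0: load  L1  ⟶  SSS  (L1)  txn=BusRd  M[L1]=76
step 10: P0: store L0 := 2  ⟶  MII  (L0)  txn=BusRdX  M[L0]=78
step 11: P1: load  L1  ⟶  SSS  (L1)  txn=∅  M[L1]=76
step 12: P2: store L1 := 70  ⟶  IIM  (L1)  txn=BusRdX  M[L1]=76
step 13: P1: store L1 := 57  ⟶  IMI  (L1)  txn=BusRdX+Flush  M[L1]=70
step 14: P0: load  L1  ⟶  SSI  (L1)  txn=BusRd+Flush  M[L1]=57
step 15: P2: load  L1  ⟶  SSS  (L1)  txn=BusRd  M[L1]=57
step 16: P2: load  L0  ⟶  SIS  (L0)  txn=BusRd+Flush  M[L0]=2
step 17: P0: load  L1  ⟶  SSS  (L1)  txn=∅  M[L1]=57
step 18: P2: store L1 := 10  ⟶  IIM  (L1)  txn=BusRdX  M[L1]=57
step 19: P0: store L0 := 19  ⟶  MII  (L0)  txn=BusRdX  M[L0]=2
step 20: P2: load  L1  ⟶  IIM  (L1)  txn=∅  M[L1]=57
step 21: P1: load  L1  ⟶  ISS  (L1)  txn=BusRd+Flush  M[L1]=10
step 22: P2: store L0 := 96  ⟶  IIM  (L0)  txn=BusRdX+Flush  M[L0]=19
step 23: P2: store L1 := 14  ⟶  IIM  (L1)  txn=BusRdX  M[L1]=10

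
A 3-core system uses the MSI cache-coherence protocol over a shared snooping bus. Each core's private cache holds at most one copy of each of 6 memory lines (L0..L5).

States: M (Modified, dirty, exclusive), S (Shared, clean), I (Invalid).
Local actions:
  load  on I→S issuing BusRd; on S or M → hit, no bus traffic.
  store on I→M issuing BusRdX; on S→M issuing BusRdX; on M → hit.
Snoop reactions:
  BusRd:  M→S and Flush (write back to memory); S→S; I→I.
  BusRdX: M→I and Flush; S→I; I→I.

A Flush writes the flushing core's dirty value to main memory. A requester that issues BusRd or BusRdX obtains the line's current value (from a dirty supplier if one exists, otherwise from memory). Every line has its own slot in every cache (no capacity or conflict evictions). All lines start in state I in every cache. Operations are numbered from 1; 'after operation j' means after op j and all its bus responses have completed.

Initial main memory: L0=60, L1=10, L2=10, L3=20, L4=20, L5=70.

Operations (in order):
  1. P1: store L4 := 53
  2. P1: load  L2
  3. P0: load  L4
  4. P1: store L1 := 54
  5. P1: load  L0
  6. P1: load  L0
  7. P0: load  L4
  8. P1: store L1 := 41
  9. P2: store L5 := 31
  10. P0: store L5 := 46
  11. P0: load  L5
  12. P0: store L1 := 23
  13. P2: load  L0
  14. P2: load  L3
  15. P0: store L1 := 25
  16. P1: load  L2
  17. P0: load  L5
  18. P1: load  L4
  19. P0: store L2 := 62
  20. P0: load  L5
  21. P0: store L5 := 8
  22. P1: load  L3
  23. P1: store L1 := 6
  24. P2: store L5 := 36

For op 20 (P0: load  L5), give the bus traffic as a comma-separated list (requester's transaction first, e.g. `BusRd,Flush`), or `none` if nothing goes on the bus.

bus = none

1. P1: store L4 := 53  bus=[BusRdX]  L4: P0=I P1=M P2=I  mem[L4]=20
2. P1: load  L2  bus=[BusRd]  L2: P0=I P1=S P2=I  mem[L2]=10
3. P0: load  L4  bus=[BusRd,Flush]  L4: P0=S P1=S P2=I  mem[L4]=53
4. P1: store L1 := 54  bus=[BusRdX]  L1: P0=I P1=M P2=I  mem[L1]=10
5. P1: load  L0  bus=[BusRd]  L0: P0=I P1=S P2=I  mem[L0]=60
6. P1: load  L0  bus=[-]  L0: P0=I P1=S P2=I  mem[L0]=60
7. P0: load  L4  bus=[-]  L4: P0=S P1=S P2=I  mem[L4]=53
8. P1: store L1 := 41  bus=[-]  L1: P0=I P1=M P2=I  mem[L1]=10
9. P2: store L5 := 31  bus=[BusRdX]  L5: P0=I P1=I P2=M  mem[L5]=70
10. P0: store L5 := 46  bus=[BusRdX,Flush]  L5: P0=M P1=I P2=I  mem[L5]=31
11. P0: load  L5  bus=[-]  L5: P0=M P1=I P2=I  mem[L5]=31
12. P0: store L1 := 23  bus=[BusRdX,Flush]  L1: P0=M P1=I P2=I  mem[L1]=41
13. P2: load  L0  bus=[BusRd]  L0: P0=I P1=S P2=S  mem[L0]=60
14. P2: load  L3  bus=[BusRd]  L3: P0=I P1=I P2=S  mem[L3]=20
15. P0: store L1 := 25  bus=[-]  L1: P0=M P1=I P2=I  mem[L1]=41
16. P1: load  L2  bus=[-]  L2: P0=I P1=S P2=I  mem[L2]=10
17. P0: load  L5  bus=[-]  L5: P0=M P1=I P2=I  mem[L5]=31
18. P1: load  L4  bus=[-]  L4: P0=S P1=S P2=I  mem[L4]=53
19. P0: store L2 := 62  bus=[BusRdX]  L2: P0=M P1=I P2=I  mem[L2]=10
20. P0: load  L5  bus=[-]  L5: P0=M P1=I P2=I  mem[L5]=31
21. P0: store L5 := 8  bus=[-]  L5: P0=M P1=I P2=I  mem[L5]=31
22. P1: load  L3  bus=[BusRd]  L3: P0=I P1=S P2=S  mem[L3]=20
23. P1: store L1 := 6  bus=[BusRdX,Flush]  L1: P0=I P1=M P2=I  mem[L1]=25
24. P2: store L5 := 36  bus=[BusRdX,Flush]  L5: P0=I P1=I P2=M  mem[L5]=8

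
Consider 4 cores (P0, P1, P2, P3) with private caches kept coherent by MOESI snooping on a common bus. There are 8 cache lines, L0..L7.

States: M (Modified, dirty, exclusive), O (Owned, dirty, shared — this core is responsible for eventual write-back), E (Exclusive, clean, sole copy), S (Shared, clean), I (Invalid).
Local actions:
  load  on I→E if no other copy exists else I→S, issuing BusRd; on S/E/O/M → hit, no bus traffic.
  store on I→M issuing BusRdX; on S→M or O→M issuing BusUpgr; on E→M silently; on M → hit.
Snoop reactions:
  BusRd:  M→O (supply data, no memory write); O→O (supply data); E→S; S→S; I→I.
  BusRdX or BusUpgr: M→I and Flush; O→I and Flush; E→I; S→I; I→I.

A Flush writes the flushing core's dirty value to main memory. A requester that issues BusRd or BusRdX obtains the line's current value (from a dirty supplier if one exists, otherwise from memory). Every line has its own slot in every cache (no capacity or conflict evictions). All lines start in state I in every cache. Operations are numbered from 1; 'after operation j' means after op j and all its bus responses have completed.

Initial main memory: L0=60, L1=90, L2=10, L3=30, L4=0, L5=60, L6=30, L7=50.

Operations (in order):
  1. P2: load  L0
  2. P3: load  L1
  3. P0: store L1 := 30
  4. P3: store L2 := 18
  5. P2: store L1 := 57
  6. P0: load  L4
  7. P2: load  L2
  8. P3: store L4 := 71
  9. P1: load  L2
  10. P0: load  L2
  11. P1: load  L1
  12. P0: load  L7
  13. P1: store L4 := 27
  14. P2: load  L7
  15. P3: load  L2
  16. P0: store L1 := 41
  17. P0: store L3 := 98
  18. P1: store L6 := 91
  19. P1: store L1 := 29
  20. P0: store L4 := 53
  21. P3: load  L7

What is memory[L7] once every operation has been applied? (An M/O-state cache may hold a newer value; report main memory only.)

memory[L7] = 50

1. P2: load  L0  bus=[BusRd]  L0: P0=I P1=I P2=E P3=I  mem[L0]=60
2. P3: load  L1  bus=[BusRd]  L1: P0=I P1=I P2=I P3=E  mem[L1]=90
3. P0: store L1 := 30  bus=[BusRdX]  L1: P0=M P1=I P2=I P3=I  mem[L1]=90
4. P3: store L2 := 18  bus=[BusRdX]  L2: P0=I P1=I P2=I P3=M  mem[L2]=10
5. P2: store L1 := 57  bus=[BusRdX,Flush]  L1: P0=I P1=I P2=M P3=I  mem[L1]=30
6. P0: load  L4  bus=[BusRd]  L4: P0=E P1=I P2=I P3=I  mem[L4]=0
7. P2: load  L2  bus=[BusRd]  L2: P0=I P1=I P2=S P3=O  mem[L2]=10
8. P3: store L4 := 71  bus=[BusRdX]  L4: P0=I P1=I P2=I P3=M  mem[L4]=0
9. P1: load  L2  bus=[BusRd]  L2: P0=I P1=S P2=S P3=O  mem[L2]=10
10. P0: load  L2  bus=[BusRd]  L2: P0=S P1=S P2=S P3=O  mem[L2]=10
11. P1: load  L1  bus=[BusRd]  L1: P0=I P1=S P2=O P3=I  mem[L1]=30
12. P0: load  L7  bus=[BusRd]  L7: P0=E P1=I P2=I P3=I  mem[L7]=50
13. P1: store L4 := 27  bus=[BusRdX,Flush]  L4: P0=I P1=M P2=I P3=I  mem[L4]=71
14. P2: load  L7  bus=[BusRd]  L7: P0=S P1=I P2=S P3=I  mem[L7]=50
15. P3: load  L2  bus=[-]  L2: P0=S P1=S P2=S P3=O  mem[L2]=10
16. P0: store L1 := 41  bus=[BusRdX,Flush]  L1: P0=M P1=I P2=I P3=I  mem[L1]=57
17. P0: store L3 := 98  bus=[BusRdX]  L3: P0=M P1=I P2=I P3=I  mem[L3]=30
18. P1: store L6 := 91  bus=[BusRdX]  L6: P0=I P1=M P2=I P3=I  mem[L6]=30
19. P1: store L1 := 29  bus=[BusRdX,Flush]  L1: P0=I P1=M P2=I P3=I  mem[L1]=41
20. P0: store L4 := 53  bus=[BusRdX,Flush]  L4: P0=M P1=I P2=I P3=I  mem[L4]=27
21. P3: load  L7  bus=[BusRd]  L7: P0=S P1=I P2=S P3=S  mem[L7]=50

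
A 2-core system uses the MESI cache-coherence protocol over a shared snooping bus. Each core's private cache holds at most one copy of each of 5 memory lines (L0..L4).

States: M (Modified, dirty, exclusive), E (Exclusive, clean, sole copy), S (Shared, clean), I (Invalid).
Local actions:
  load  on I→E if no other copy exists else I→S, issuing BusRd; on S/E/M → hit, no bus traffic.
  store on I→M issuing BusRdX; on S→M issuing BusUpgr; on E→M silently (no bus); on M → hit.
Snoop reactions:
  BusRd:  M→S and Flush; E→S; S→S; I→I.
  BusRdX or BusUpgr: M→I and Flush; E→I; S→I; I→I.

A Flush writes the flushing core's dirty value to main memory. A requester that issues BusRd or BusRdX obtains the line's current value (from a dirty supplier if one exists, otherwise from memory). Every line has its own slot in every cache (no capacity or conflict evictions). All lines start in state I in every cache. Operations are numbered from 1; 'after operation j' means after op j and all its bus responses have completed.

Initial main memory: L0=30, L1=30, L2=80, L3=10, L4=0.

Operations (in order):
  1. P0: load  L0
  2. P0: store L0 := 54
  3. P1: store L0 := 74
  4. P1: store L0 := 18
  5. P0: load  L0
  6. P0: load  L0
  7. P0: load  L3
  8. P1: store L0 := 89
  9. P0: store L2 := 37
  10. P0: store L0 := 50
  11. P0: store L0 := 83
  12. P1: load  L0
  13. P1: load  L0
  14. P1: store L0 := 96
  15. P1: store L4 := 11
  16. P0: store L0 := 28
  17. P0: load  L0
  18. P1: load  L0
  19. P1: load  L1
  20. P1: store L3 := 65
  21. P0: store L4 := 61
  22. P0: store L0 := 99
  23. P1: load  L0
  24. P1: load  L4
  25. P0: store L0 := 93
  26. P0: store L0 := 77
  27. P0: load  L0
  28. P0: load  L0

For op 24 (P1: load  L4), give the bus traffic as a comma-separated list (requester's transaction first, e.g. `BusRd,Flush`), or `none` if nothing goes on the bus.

[1] P0: load  L0 | P0:E(30), P1:I | bus: BusRd
[2] P0: store L0 := 54 | P0:M(54), P1:I | bus: none
[3] P1: store L0 := 74 | P0:I, P1:M(74) | bus: BusRdX,Flush
[4] P1: store L0 := 18 | P0:I, P1:M(18) | bus: none
[5] P0: load  L0 | P0:S(18), P1:S(18) | bus: BusRd,Flush
[6] P0: load  L0 | P0:S(18), P1:S(18) | bus: none
[7] P0: load  L3 | P0:E(10), P1:I | bus: BusRd
[8] P1: store L0 := 89 | P0:I, P1:M(89) | bus: BusUpgr
[9] P0: store L2 := 37 | P0:M(37), P1:I | bus: BusRdX
[10] P0: store L0 := 50 | P0:M(50), P1:I | bus: BusRdX,Flush
[11] P0: store L0 := 83 | P0:M(83), P1:I | bus: none
[12] P1: load  L0 | P0:S(83), P1:S(83) | bus: BusRd,Flush
[13] P1: load  L0 | P0:S(83), P1:S(83) | bus: none
[14] P1: store L0 := 96 | P0:I, P1:M(96) | bus: BusUpgr
[15] P1: store L4 := 11 | P0:I, P1:M(11) | bus: BusRdX
[16] P0: store L0 := 28 | P0:M(28), P1:I | bus: BusRdX,Flush
[17] P0: load  L0 | P0:M(28), P1:I | bus: none
[18] P1: load  L0 | P0:S(28), P1:S(28) | bus: BusRd,Flush
[19] P1: load  L1 | P0:I, P1:E(30) | bus: BusRd
[20] P1: store L3 := 65 | P0:I, P1:M(65) | bus: BusRdX
[21] P0: store L4 := 61 | P0:M(61), P1:I | bus: BusRdX,Flush
[22] P0: store L0 := 99 | P0:M(99), P1:I | bus: BusUpgr
[23] P1: load  L0 | P0:S(99), P1:S(99) | bus: BusRd,Flush
[24] P1: load  L4 | P0:S(61), P1:S(61) | bus: BusRd,Flush
[25] P0: store L0 := 93 | P0:M(93), P1:I | bus: BusUpgr
[26] P0: store L0 := 77 | P0:M(77), P1:I | bus: none
[27] P0: load  L0 | P0:M(77), P1:I | bus: none
[28] P0: load  L0 | P0:M(77), P1:I | bus: none

bus = BusRd,Flush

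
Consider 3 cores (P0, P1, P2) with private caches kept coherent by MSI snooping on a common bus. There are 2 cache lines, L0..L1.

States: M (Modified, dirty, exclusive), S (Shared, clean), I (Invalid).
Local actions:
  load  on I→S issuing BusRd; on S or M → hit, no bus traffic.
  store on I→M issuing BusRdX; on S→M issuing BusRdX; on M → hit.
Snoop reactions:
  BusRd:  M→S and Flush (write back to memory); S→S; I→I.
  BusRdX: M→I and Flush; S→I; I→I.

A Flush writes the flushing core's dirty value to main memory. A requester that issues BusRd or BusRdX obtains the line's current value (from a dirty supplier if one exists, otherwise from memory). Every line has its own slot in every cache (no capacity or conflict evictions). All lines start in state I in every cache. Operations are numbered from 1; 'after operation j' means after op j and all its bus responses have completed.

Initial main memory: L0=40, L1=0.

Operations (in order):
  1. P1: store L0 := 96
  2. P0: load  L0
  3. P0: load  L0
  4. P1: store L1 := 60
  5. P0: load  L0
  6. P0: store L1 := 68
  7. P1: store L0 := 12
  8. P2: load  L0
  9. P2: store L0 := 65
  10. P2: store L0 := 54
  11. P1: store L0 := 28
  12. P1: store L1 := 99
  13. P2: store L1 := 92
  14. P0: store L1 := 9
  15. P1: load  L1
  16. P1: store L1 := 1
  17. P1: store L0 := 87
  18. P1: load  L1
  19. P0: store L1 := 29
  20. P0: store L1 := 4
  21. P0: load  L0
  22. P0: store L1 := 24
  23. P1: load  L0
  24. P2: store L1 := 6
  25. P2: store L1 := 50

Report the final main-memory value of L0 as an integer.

memory[L0] = 87

  op1 P1: store L0 := 96 → I/M/I on L0; bus BusRdX; mem=40
  op2 P0: load  L0 → S/S/I on L0; bus BusRd Flush; mem=96
  op3 P0: load  L0 → S/S/I on L0; bus (none); mem=96
  op4 P1: store L1 := 60 → I/M/I on L1; bus BusRdX; mem=0
  op5 P0: load  L0 → S/S/I on L0; bus (none); mem=96
  op6 P0: store L1 := 68 → M/I/I on L1; bus BusRdX Flush; mem=60
  op7 P1: store L0 := 12 → I/M/I on L0; bus BusRdX; mem=96
  op8 P2: load  L0 → I/S/S on L0; bus BusRd Flush; mem=12
  op9 P2: store L0 := 65 → I/I/M on L0; bus BusRdX; mem=12
  op10 P2: store L0 := 54 → I/I/M on L0; bus (none); mem=12
  op11 P1: store L0 := 28 → I/M/I on L0; bus BusRdX Flush; mem=54
  op12 P1: store L1 := 99 → I/M/I on L1; bus BusRdX Flush; mem=68
  op13 P2: store L1 := 92 → I/I/M on L1; bus BusRdX Flush; mem=99
  op14 P0: store L1 := 9 → M/I/I on L1; bus BusRdX Flush; mem=92
  op15 P1: load  L1 → S/S/I on L1; bus BusRd Flush; mem=9
  op16 P1: store L1 := 1 → I/M/I on L1; bus BusRdX; mem=9
  op17 P1: store L0 := 87 → I/M/I on L0; bus (none); mem=54
  op18 P1: load  L1 → I/M/I on L1; bus (none); mem=9
  op19 P0: store L1 := 29 → M/I/I on L1; bus BusRdX Flush; mem=1
  op20 P0: store L1 := 4 → M/I/I on L1; bus (none); mem=1
  op21 P0: load  L0 → S/S/I on L0; bus BusRd Flush; mem=87
  op22 P0: store L1 := 24 → M/I/I on L1; bus (none); mem=1
  op23 P1: load  L0 → S/S/I on L0; bus (none); mem=87
  op24 P2: store L1 := 6 → I/I/M on L1; bus BusRdX Flush; mem=24
  op25 P2: store L1 := 50 → I/I/M on L1; bus (none); mem=24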